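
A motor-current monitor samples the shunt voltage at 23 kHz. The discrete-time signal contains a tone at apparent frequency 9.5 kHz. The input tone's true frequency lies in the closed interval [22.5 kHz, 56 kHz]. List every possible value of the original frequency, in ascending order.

Frequencies that alias to 9.5 kHz are k·fs ± 9.5 kHz for integer k ≥ 0.
k=0: 9.5 kHz.
k=1: 13.5 kHz, 32.5 kHz.
k=2: 36.5 kHz, 55.5 kHz.
k=3: 59.5 kHz, 78.5 kHz.
Within [22.5 kHz, 56 kHz]: 32.5 kHz, 36.5 kHz, 55.5 kHz.

32.5 kHz, 36.5 kHz, 55.5 kHz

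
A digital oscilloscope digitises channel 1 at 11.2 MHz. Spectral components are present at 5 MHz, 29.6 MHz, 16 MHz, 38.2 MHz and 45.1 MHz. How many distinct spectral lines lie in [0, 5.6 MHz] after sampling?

fs/2 = 5.6 MHz.
5 MHz ≤ fs/2 = 5.6 MHz, passes unchanged.
29.6 MHz mod fs = 7.2 MHz.
7.2 MHz > fs/2 = 5.6 MHz, folds to fs − 7.2 MHz = 4 MHz.
16 MHz mod fs = 4.8 MHz.
4.8 MHz ≤ fs/2 = 5.6 MHz, appears at 4.8 MHz.
38.2 MHz mod fs = 4.6 MHz.
4.6 MHz ≤ fs/2 = 5.6 MHz, appears at 4.6 MHz.
45.1 MHz mod fs = 0.3 MHz.
0.3 MHz ≤ fs/2 = 5.6 MHz, appears at 0.3 MHz.
Distinct values: {0.3 MHz, 4 MHz, 4.6 MHz, 4.8 MHz, 5 MHz} → 5.

5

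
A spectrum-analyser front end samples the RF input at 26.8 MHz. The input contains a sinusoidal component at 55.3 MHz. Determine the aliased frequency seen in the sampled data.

1.7 MHz

55.3 MHz mod fs = 1.7 MHz.
1.7 MHz ≤ fs/2 = 13.4 MHz, appears at 1.7 MHz.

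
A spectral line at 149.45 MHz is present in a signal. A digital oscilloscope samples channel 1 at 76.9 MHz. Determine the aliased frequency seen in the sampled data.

4.35 MHz

149.45 MHz mod fs = 72.55 MHz.
72.55 MHz > fs/2 = 38.45 MHz, folds to fs − 72.55 MHz = 4.35 MHz.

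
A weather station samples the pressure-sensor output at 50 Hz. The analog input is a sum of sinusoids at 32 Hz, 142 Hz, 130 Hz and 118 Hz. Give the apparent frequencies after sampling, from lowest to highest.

8 Hz, 18 Hz, 20 Hz

fs/2 = 25 Hz.
32 Hz > fs/2 = 25 Hz, folds to fs − 32 Hz = 18 Hz.
142 Hz mod fs = 42 Hz.
42 Hz > fs/2 = 25 Hz, folds to fs − 42 Hz = 8 Hz.
130 Hz mod fs = 30 Hz.
30 Hz > fs/2 = 25 Hz, folds to fs − 30 Hz = 20 Hz.
118 Hz mod fs = 18 Hz.
18 Hz ≤ fs/2 = 25 Hz, appears at 18 Hz.
Distinct values: {8 Hz, 18 Hz, 20 Hz}.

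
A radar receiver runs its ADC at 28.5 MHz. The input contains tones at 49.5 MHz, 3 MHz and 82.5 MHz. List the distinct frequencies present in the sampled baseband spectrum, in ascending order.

fs/2 = 14.25 MHz.
49.5 MHz mod fs = 21 MHz.
21 MHz > fs/2 = 14.25 MHz, folds to fs − 21 MHz = 7.5 MHz.
3 MHz ≤ fs/2 = 14.25 MHz, passes unchanged.
82.5 MHz mod fs = 25.5 MHz.
25.5 MHz > fs/2 = 14.25 MHz, folds to fs − 25.5 MHz = 3 MHz.
Distinct values: {3 MHz, 7.5 MHz}.

3 MHz, 7.5 MHz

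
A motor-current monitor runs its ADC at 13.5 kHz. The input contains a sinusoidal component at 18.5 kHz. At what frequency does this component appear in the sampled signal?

18.5 kHz mod fs = 5 kHz.
5 kHz ≤ fs/2 = 6.75 kHz, appears at 5 kHz.

5 kHz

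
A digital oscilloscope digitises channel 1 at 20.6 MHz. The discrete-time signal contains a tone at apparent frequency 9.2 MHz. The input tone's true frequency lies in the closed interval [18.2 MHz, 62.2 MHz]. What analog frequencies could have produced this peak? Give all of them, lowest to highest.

Frequencies that alias to 9.2 MHz are k·fs ± 9.2 MHz for integer k ≥ 0.
k=0: 9.2 MHz.
k=1: 11.4 MHz, 29.8 MHz.
k=2: 32 MHz, 50.4 MHz.
k=3: 52.6 MHz, 71 MHz.
k=4: 73.2 MHz, 91.6 MHz.
Within [18.2 MHz, 62.2 MHz]: 29.8 MHz, 32 MHz, 50.4 MHz, 52.6 MHz.

29.8 MHz, 32 MHz, 50.4 MHz, 52.6 MHz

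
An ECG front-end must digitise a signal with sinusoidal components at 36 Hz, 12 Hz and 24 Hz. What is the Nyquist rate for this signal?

Highest-frequency component: 36 Hz.
Nyquist rate = 2 × 36 Hz = 72 Hz.

72 Hz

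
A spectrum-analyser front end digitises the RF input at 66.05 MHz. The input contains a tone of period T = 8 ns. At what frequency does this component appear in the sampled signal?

T = 8 ns → f = 1/T = 125 MHz.
125 MHz mod fs = 58.95 MHz.
58.95 MHz > fs/2 = 33.025 MHz, folds to fs − 58.95 MHz = 7.1 MHz.

7.1 MHz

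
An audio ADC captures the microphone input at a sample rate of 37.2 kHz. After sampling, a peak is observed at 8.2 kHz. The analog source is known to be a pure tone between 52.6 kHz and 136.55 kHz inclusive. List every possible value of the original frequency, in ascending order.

Frequencies that alias to 8.2 kHz are k·fs ± 8.2 kHz for integer k ≥ 0.
k=0: 8.2 kHz.
k=1: 29 kHz, 45.4 kHz.
k=2: 66.2 kHz, 82.6 kHz.
k=3: 103.4 kHz, 119.8 kHz.
k=4: 140.6 kHz, 157 kHz.
Within [52.6 kHz, 136.55 kHz]: 66.2 kHz, 82.6 kHz, 103.4 kHz, 119.8 kHz.

66.2 kHz, 82.6 kHz, 103.4 kHz, 119.8 kHz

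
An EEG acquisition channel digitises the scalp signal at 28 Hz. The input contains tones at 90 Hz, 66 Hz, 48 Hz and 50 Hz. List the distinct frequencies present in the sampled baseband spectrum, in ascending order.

6 Hz, 8 Hz, 10 Hz

fs/2 = 14 Hz.
90 Hz mod fs = 6 Hz.
6 Hz ≤ fs/2 = 14 Hz, appears at 6 Hz.
66 Hz mod fs = 10 Hz.
10 Hz ≤ fs/2 = 14 Hz, appears at 10 Hz.
48 Hz mod fs = 20 Hz.
20 Hz > fs/2 = 14 Hz, folds to fs − 20 Hz = 8 Hz.
50 Hz mod fs = 22 Hz.
22 Hz > fs/2 = 14 Hz, folds to fs − 22 Hz = 6 Hz.
Distinct values: {6 Hz, 8 Hz, 10 Hz}.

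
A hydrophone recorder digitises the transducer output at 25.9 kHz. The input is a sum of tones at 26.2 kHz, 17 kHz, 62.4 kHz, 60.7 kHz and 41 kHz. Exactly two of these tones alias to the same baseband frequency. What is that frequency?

fs/2 = 12.95 kHz.
26.2 kHz mod fs = 0.3 kHz.
0.3 kHz ≤ fs/2 = 12.95 kHz, appears at 0.3 kHz.
17 kHz > fs/2 = 12.95 kHz, folds to fs − 17 kHz = 8.9 kHz.
62.4 kHz mod fs = 10.6 kHz.
10.6 kHz ≤ fs/2 = 12.95 kHz, appears at 10.6 kHz.
60.7 kHz mod fs = 8.9 kHz.
8.9 kHz ≤ fs/2 = 12.95 kHz, appears at 8.9 kHz.
41 kHz mod fs = 15.1 kHz.
15.1 kHz > fs/2 = 12.95 kHz, folds to fs − 15.1 kHz = 10.8 kHz.
17 kHz and 60.7 kHz both map to 8.9 kHz.

8.9 kHz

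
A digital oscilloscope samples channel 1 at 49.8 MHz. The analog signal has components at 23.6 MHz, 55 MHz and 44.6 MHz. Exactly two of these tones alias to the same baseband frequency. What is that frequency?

5.2 MHz

fs/2 = 24.9 MHz.
23.6 MHz ≤ fs/2 = 24.9 MHz, passes unchanged.
55 MHz mod fs = 5.2 MHz.
5.2 MHz ≤ fs/2 = 24.9 MHz, appears at 5.2 MHz.
44.6 MHz > fs/2 = 24.9 MHz, folds to fs − 44.6 MHz = 5.2 MHz.
44.6 MHz and 55 MHz both map to 5.2 MHz.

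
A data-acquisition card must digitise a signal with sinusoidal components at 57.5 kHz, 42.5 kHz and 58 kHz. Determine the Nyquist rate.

116 kHz

Highest-frequency component: 58 kHz.
Nyquist rate = 2 × 58 kHz = 116 kHz.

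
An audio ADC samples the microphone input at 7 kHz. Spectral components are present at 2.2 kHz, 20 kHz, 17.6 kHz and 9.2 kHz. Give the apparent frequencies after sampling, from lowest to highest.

1 kHz, 2.2 kHz, 3.4 kHz

fs/2 = 3.5 kHz.
2.2 kHz ≤ fs/2 = 3.5 kHz, passes unchanged.
20 kHz mod fs = 6 kHz.
6 kHz > fs/2 = 3.5 kHz, folds to fs − 6 kHz = 1 kHz.
17.6 kHz mod fs = 3.6 kHz.
3.6 kHz > fs/2 = 3.5 kHz, folds to fs − 3.6 kHz = 3.4 kHz.
9.2 kHz mod fs = 2.2 kHz.
2.2 kHz ≤ fs/2 = 3.5 kHz, appears at 2.2 kHz.
Distinct values: {1 kHz, 2.2 kHz, 3.4 kHz}.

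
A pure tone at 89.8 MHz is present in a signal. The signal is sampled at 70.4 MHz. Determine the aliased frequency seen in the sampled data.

19.4 MHz

89.8 MHz mod fs = 19.4 MHz.
19.4 MHz ≤ fs/2 = 35.2 MHz, appears at 19.4 MHz.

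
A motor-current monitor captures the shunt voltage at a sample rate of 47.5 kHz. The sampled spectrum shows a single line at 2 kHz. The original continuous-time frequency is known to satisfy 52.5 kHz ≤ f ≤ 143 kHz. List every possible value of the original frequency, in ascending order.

Frequencies that alias to 2 kHz are k·fs ± 2 kHz for integer k ≥ 0.
k=0: 2 kHz.
k=1: 45.5 kHz, 49.5 kHz.
k=2: 93 kHz, 97 kHz.
k=3: 140.5 kHz, 144.5 kHz.
k=4: 188 kHz, 192 kHz.
Within [52.5 kHz, 143 kHz]: 93 kHz, 97 kHz, 140.5 kHz.

93 kHz, 97 kHz, 140.5 kHz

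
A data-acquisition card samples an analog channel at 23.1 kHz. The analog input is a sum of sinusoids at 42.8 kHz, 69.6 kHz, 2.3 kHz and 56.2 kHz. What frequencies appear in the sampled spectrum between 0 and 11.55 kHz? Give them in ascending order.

fs/2 = 11.55 kHz.
42.8 kHz mod fs = 19.7 kHz.
19.7 kHz > fs/2 = 11.55 kHz, folds to fs − 19.7 kHz = 3.4 kHz.
69.6 kHz mod fs = 0.3 kHz.
0.3 kHz ≤ fs/2 = 11.55 kHz, appears at 0.3 kHz.
2.3 kHz ≤ fs/2 = 11.55 kHz, passes unchanged.
56.2 kHz mod fs = 10 kHz.
10 kHz ≤ fs/2 = 11.55 kHz, appears at 10 kHz.
Distinct values: {0.3 kHz, 2.3 kHz, 3.4 kHz, 10 kHz}.

0.3 kHz, 2.3 kHz, 3.4 kHz, 10 kHz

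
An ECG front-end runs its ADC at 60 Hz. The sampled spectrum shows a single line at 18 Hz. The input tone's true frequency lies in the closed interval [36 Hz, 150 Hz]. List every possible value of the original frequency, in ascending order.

42 Hz, 78 Hz, 102 Hz, 138 Hz

Frequencies that alias to 18 Hz are k·fs ± 18 Hz for integer k ≥ 0.
k=0: 18 Hz.
k=1: 42 Hz, 78 Hz.
k=2: 102 Hz, 138 Hz.
k=3: 162 Hz, 198 Hz.
Within [36 Hz, 150 Hz]: 42 Hz, 78 Hz, 102 Hz, 138 Hz.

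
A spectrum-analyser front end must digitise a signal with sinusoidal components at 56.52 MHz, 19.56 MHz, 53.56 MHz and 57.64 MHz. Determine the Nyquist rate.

Highest-frequency component: 57.64 MHz.
Nyquist rate = 2 × 57.64 MHz = 115.28 MHz.

115.28 MHz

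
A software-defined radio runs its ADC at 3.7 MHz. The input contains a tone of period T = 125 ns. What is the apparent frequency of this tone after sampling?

T = 125 ns → f = 1/T = 8 MHz.
8 MHz mod fs = 0.6 MHz.
0.6 MHz ≤ fs/2 = 1.85 MHz, appears at 0.6 MHz.

0.6 MHz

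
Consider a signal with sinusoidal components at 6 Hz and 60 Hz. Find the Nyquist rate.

120 Hz

Highest-frequency component: 60 Hz.
Nyquist rate = 2 × 60 Hz = 120 Hz.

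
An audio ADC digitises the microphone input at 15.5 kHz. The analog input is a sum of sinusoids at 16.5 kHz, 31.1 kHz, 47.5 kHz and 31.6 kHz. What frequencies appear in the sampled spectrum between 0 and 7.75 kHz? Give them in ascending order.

0.1 kHz, 0.6 kHz, 1 kHz

fs/2 = 7.75 kHz.
16.5 kHz mod fs = 1 kHz.
1 kHz ≤ fs/2 = 7.75 kHz, appears at 1 kHz.
31.1 kHz mod fs = 0.1 kHz.
0.1 kHz ≤ fs/2 = 7.75 kHz, appears at 0.1 kHz.
47.5 kHz mod fs = 1 kHz.
1 kHz ≤ fs/2 = 7.75 kHz, appears at 1 kHz.
31.6 kHz mod fs = 0.6 kHz.
0.6 kHz ≤ fs/2 = 7.75 kHz, appears at 0.6 kHz.
Distinct values: {0.1 kHz, 0.6 kHz, 1 kHz}.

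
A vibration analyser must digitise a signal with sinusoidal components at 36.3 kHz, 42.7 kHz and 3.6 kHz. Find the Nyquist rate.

85.4 kHz

Highest-frequency component: 42.7 kHz.
Nyquist rate = 2 × 42.7 kHz = 85.4 kHz.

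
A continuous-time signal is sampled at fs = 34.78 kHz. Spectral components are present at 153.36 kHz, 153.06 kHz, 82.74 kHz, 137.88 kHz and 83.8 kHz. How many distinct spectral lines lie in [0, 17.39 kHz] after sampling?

4

fs/2 = 17.39 kHz.
153.36 kHz mod fs = 14.24 kHz.
14.24 kHz ≤ fs/2 = 17.39 kHz, appears at 14.24 kHz.
153.06 kHz mod fs = 13.94 kHz.
13.94 kHz ≤ fs/2 = 17.39 kHz, appears at 13.94 kHz.
82.74 kHz mod fs = 13.18 kHz.
13.18 kHz ≤ fs/2 = 17.39 kHz, appears at 13.18 kHz.
137.88 kHz mod fs = 33.54 kHz.
33.54 kHz > fs/2 = 17.39 kHz, folds to fs − 33.54 kHz = 1.24 kHz.
83.8 kHz mod fs = 14.24 kHz.
14.24 kHz ≤ fs/2 = 17.39 kHz, appears at 14.24 kHz.
Distinct values: {1.24 kHz, 13.18 kHz, 13.94 kHz, 14.24 kHz} → 4.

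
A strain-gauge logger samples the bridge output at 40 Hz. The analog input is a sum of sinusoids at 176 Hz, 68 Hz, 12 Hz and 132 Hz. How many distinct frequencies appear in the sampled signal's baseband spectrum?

fs/2 = 20 Hz.
176 Hz mod fs = 16 Hz.
16 Hz ≤ fs/2 = 20 Hz, appears at 16 Hz.
68 Hz mod fs = 28 Hz.
28 Hz > fs/2 = 20 Hz, folds to fs − 28 Hz = 12 Hz.
12 Hz ≤ fs/2 = 20 Hz, passes unchanged.
132 Hz mod fs = 12 Hz.
12 Hz ≤ fs/2 = 20 Hz, appears at 12 Hz.
Distinct values: {12 Hz, 16 Hz} → 2.

2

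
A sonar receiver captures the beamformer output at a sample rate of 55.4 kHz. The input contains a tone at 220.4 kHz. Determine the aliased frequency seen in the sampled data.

220.4 kHz mod fs = 54.2 kHz.
54.2 kHz > fs/2 = 27.7 kHz, folds to fs − 54.2 kHz = 1.2 kHz.

1.2 kHz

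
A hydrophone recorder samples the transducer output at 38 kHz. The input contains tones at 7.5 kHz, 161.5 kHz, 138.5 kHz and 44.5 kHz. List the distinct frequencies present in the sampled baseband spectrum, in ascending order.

6.5 kHz, 7.5 kHz, 9.5 kHz, 13.5 kHz

fs/2 = 19 kHz.
7.5 kHz ≤ fs/2 = 19 kHz, passes unchanged.
161.5 kHz mod fs = 9.5 kHz.
9.5 kHz ≤ fs/2 = 19 kHz, appears at 9.5 kHz.
138.5 kHz mod fs = 24.5 kHz.
24.5 kHz > fs/2 = 19 kHz, folds to fs − 24.5 kHz = 13.5 kHz.
44.5 kHz mod fs = 6.5 kHz.
6.5 kHz ≤ fs/2 = 19 kHz, appears at 6.5 kHz.
Distinct values: {6.5 kHz, 7.5 kHz, 9.5 kHz, 13.5 kHz}.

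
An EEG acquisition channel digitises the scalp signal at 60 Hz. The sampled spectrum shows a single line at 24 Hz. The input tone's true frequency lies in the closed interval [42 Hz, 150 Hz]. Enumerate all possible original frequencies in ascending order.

84 Hz, 96 Hz, 144 Hz

Frequencies that alias to 24 Hz are k·fs ± 24 Hz for integer k ≥ 0.
k=0: 24 Hz.
k=1: 36 Hz, 84 Hz.
k=2: 96 Hz, 144 Hz.
k=3: 156 Hz, 204 Hz.
Within [42 Hz, 150 Hz]: 84 Hz, 96 Hz, 144 Hz.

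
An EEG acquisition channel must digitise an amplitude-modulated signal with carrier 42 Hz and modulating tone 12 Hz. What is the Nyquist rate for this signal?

108 Hz

AM sidebands sit at fc ± fm = 30 Hz and 54 Hz.
Highest-frequency component: 54 Hz.
Nyquist rate = 2 × 54 Hz = 108 Hz.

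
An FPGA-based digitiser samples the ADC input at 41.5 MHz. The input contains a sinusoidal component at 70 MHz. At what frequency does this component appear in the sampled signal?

13 MHz

70 MHz mod fs = 28.5 MHz.
28.5 MHz > fs/2 = 20.75 MHz, folds to fs − 28.5 MHz = 13 MHz.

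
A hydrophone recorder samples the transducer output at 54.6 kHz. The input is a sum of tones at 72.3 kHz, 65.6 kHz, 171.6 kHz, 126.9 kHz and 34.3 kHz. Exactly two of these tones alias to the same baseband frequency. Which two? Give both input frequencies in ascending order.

72.3 kHz, 126.9 kHz

fs/2 = 27.3 kHz.
72.3 kHz mod fs = 17.7 kHz.
17.7 kHz ≤ fs/2 = 27.3 kHz, appears at 17.7 kHz.
65.6 kHz mod fs = 11 kHz.
11 kHz ≤ fs/2 = 27.3 kHz, appears at 11 kHz.
171.6 kHz mod fs = 7.8 kHz.
7.8 kHz ≤ fs/2 = 27.3 kHz, appears at 7.8 kHz.
126.9 kHz mod fs = 17.7 kHz.
17.7 kHz ≤ fs/2 = 27.3 kHz, appears at 17.7 kHz.
34.3 kHz > fs/2 = 27.3 kHz, folds to fs − 34.3 kHz = 20.3 kHz.
72.3 kHz and 126.9 kHz both map to 17.7 kHz.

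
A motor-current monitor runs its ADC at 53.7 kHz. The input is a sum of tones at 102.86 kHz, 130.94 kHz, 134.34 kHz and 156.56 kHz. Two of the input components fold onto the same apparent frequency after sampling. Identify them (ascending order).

fs/2 = 26.85 kHz.
102.86 kHz mod fs = 49.16 kHz.
49.16 kHz > fs/2 = 26.85 kHz, folds to fs − 49.16 kHz = 4.54 kHz.
130.94 kHz mod fs = 23.54 kHz.
23.54 kHz ≤ fs/2 = 26.85 kHz, appears at 23.54 kHz.
134.34 kHz mod fs = 26.94 kHz.
26.94 kHz > fs/2 = 26.85 kHz, folds to fs − 26.94 kHz = 26.76 kHz.
156.56 kHz mod fs = 49.16 kHz.
49.16 kHz > fs/2 = 26.85 kHz, folds to fs − 49.16 kHz = 4.54 kHz.
102.86 kHz and 156.56 kHz both map to 4.54 kHz.

102.86 kHz, 156.56 kHz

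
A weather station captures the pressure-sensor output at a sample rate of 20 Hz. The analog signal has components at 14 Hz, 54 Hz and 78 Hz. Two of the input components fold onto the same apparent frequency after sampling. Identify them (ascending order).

fs/2 = 10 Hz.
14 Hz > fs/2 = 10 Hz, folds to fs − 14 Hz = 6 Hz.
54 Hz mod fs = 14 Hz.
14 Hz > fs/2 = 10 Hz, folds to fs − 14 Hz = 6 Hz.
78 Hz mod fs = 18 Hz.
18 Hz > fs/2 = 10 Hz, folds to fs − 18 Hz = 2 Hz.
14 Hz and 54 Hz both map to 6 Hz.

14 Hz, 54 Hz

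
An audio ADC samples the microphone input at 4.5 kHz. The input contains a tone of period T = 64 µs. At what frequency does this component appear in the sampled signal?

2.125 kHz

T = 64 µs → f = 1/T = 15.625 kHz.
15.625 kHz mod fs = 2.125 kHz.
2.125 kHz ≤ fs/2 = 2.25 kHz, appears at 2.125 kHz.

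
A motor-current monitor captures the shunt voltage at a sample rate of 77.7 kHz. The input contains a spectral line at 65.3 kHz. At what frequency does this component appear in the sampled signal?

65.3 kHz > fs/2 = 38.85 kHz, folds to fs − 65.3 kHz = 12.4 kHz.

12.4 kHz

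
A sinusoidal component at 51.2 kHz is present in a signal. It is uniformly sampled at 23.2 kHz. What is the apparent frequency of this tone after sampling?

51.2 kHz mod fs = 4.8 kHz.
4.8 kHz ≤ fs/2 = 11.6 kHz, appears at 4.8 kHz.

4.8 kHz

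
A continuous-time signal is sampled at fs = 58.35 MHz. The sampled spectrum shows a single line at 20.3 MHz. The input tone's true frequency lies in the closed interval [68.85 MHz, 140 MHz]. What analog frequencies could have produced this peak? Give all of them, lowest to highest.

78.65 MHz, 96.4 MHz, 137 MHz

Frequencies that alias to 20.3 MHz are k·fs ± 20.3 MHz for integer k ≥ 0.
k=0: 20.3 MHz.
k=1: 38.05 MHz, 78.65 MHz.
k=2: 96.4 MHz, 137 MHz.
k=3: 154.75 MHz, 195.35 MHz.
Within [68.85 MHz, 140 MHz]: 78.65 MHz, 96.4 MHz, 137 MHz.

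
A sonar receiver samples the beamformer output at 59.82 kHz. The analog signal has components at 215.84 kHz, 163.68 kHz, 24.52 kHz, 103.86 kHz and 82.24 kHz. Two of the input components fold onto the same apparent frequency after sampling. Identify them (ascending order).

fs/2 = 29.91 kHz.
215.84 kHz mod fs = 36.38 kHz.
36.38 kHz > fs/2 = 29.91 kHz, folds to fs − 36.38 kHz = 23.44 kHz.
163.68 kHz mod fs = 44.04 kHz.
44.04 kHz > fs/2 = 29.91 kHz, folds to fs − 44.04 kHz = 15.78 kHz.
24.52 kHz ≤ fs/2 = 29.91 kHz, passes unchanged.
103.86 kHz mod fs = 44.04 kHz.
44.04 kHz > fs/2 = 29.91 kHz, folds to fs − 44.04 kHz = 15.78 kHz.
82.24 kHz mod fs = 22.42 kHz.
22.42 kHz ≤ fs/2 = 29.91 kHz, appears at 22.42 kHz.
103.86 kHz and 163.68 kHz both map to 15.78 kHz.

103.86 kHz, 163.68 kHz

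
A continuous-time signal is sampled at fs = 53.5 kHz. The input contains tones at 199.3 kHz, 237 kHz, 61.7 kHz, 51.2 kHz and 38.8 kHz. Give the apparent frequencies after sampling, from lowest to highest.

2.3 kHz, 8.2 kHz, 14.7 kHz, 23 kHz

fs/2 = 26.75 kHz.
199.3 kHz mod fs = 38.8 kHz.
38.8 kHz > fs/2 = 26.75 kHz, folds to fs − 38.8 kHz = 14.7 kHz.
237 kHz mod fs = 23 kHz.
23 kHz ≤ fs/2 = 26.75 kHz, appears at 23 kHz.
61.7 kHz mod fs = 8.2 kHz.
8.2 kHz ≤ fs/2 = 26.75 kHz, appears at 8.2 kHz.
51.2 kHz > fs/2 = 26.75 kHz, folds to fs − 51.2 kHz = 2.3 kHz.
38.8 kHz > fs/2 = 26.75 kHz, folds to fs − 38.8 kHz = 14.7 kHz.
Distinct values: {2.3 kHz, 8.2 kHz, 14.7 kHz, 23 kHz}.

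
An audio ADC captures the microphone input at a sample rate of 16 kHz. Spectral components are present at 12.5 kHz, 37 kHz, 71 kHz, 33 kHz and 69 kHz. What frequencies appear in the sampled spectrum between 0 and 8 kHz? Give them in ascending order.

fs/2 = 8 kHz.
12.5 kHz > fs/2 = 8 kHz, folds to fs − 12.5 kHz = 3.5 kHz.
37 kHz mod fs = 5 kHz.
5 kHz ≤ fs/2 = 8 kHz, appears at 5 kHz.
71 kHz mod fs = 7 kHz.
7 kHz ≤ fs/2 = 8 kHz, appears at 7 kHz.
33 kHz mod fs = 1 kHz.
1 kHz ≤ fs/2 = 8 kHz, appears at 1 kHz.
69 kHz mod fs = 5 kHz.
5 kHz ≤ fs/2 = 8 kHz, appears at 5 kHz.
Distinct values: {1 kHz, 3.5 kHz, 5 kHz, 7 kHz}.

1 kHz, 3.5 kHz, 5 kHz, 7 kHz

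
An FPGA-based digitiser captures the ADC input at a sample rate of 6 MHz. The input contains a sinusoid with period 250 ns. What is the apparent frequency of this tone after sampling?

2 MHz

T = 250 ns → f = 1/T = 4 MHz.
4 MHz > fs/2 = 3 MHz, folds to fs − 4 MHz = 2 MHz.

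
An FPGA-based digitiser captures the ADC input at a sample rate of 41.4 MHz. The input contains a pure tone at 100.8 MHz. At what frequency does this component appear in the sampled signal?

100.8 MHz mod fs = 18 MHz.
18 MHz ≤ fs/2 = 20.7 MHz, appears at 18 MHz.

18 MHz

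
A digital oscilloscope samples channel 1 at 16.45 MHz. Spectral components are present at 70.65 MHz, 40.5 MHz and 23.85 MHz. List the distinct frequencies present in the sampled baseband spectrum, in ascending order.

4.85 MHz, 7.4 MHz, 7.6 MHz

fs/2 = 8.225 MHz.
70.65 MHz mod fs = 4.85 MHz.
4.85 MHz ≤ fs/2 = 8.225 MHz, appears at 4.85 MHz.
40.5 MHz mod fs = 7.6 MHz.
7.6 MHz ≤ fs/2 = 8.225 MHz, appears at 7.6 MHz.
23.85 MHz mod fs = 7.4 MHz.
7.4 MHz ≤ fs/2 = 8.225 MHz, appears at 7.4 MHz.
Distinct values: {4.85 MHz, 7.4 MHz, 7.6 MHz}.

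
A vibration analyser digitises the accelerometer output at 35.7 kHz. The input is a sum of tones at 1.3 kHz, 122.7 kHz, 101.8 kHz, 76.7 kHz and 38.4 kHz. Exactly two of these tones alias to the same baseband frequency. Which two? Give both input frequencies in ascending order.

76.7 kHz, 101.8 kHz

fs/2 = 17.85 kHz.
1.3 kHz ≤ fs/2 = 17.85 kHz, passes unchanged.
122.7 kHz mod fs = 15.6 kHz.
15.6 kHz ≤ fs/2 = 17.85 kHz, appears at 15.6 kHz.
101.8 kHz mod fs = 30.4 kHz.
30.4 kHz > fs/2 = 17.85 kHz, folds to fs − 30.4 kHz = 5.3 kHz.
76.7 kHz mod fs = 5.3 kHz.
5.3 kHz ≤ fs/2 = 17.85 kHz, appears at 5.3 kHz.
38.4 kHz mod fs = 2.7 kHz.
2.7 kHz ≤ fs/2 = 17.85 kHz, appears at 2.7 kHz.
76.7 kHz and 101.8 kHz both map to 5.3 kHz.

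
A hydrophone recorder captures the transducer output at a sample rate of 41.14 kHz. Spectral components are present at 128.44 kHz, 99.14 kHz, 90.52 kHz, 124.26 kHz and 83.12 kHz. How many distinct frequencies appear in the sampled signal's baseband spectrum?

4

fs/2 = 20.57 kHz.
128.44 kHz mod fs = 5.02 kHz.
5.02 kHz ≤ fs/2 = 20.57 kHz, appears at 5.02 kHz.
99.14 kHz mod fs = 16.86 kHz.
16.86 kHz ≤ fs/2 = 20.57 kHz, appears at 16.86 kHz.
90.52 kHz mod fs = 8.24 kHz.
8.24 kHz ≤ fs/2 = 20.57 kHz, appears at 8.24 kHz.
124.26 kHz mod fs = 0.84 kHz.
0.84 kHz ≤ fs/2 = 20.57 kHz, appears at 0.84 kHz.
83.12 kHz mod fs = 0.84 kHz.
0.84 kHz ≤ fs/2 = 20.57 kHz, appears at 0.84 kHz.
Distinct values: {0.84 kHz, 5.02 kHz, 8.24 kHz, 16.86 kHz} → 4.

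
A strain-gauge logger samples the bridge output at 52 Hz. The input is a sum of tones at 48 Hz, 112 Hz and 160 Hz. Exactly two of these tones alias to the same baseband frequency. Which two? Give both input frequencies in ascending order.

48 Hz, 160 Hz

fs/2 = 26 Hz.
48 Hz > fs/2 = 26 Hz, folds to fs − 48 Hz = 4 Hz.
112 Hz mod fs = 8 Hz.
8 Hz ≤ fs/2 = 26 Hz, appears at 8 Hz.
160 Hz mod fs = 4 Hz.
4 Hz ≤ fs/2 = 26 Hz, appears at 4 Hz.
48 Hz and 160 Hz both map to 4 Hz.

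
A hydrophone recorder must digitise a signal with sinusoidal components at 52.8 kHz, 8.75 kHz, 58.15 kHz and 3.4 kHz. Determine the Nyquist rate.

116.3 kHz

Highest-frequency component: 58.15 kHz.
Nyquist rate = 2 × 58.15 kHz = 116.3 kHz.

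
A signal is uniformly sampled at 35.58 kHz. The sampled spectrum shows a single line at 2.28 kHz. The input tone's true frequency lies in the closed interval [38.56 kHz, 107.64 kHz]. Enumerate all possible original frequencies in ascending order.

Frequencies that alias to 2.28 kHz are k·fs ± 2.28 kHz for integer k ≥ 0.
k=0: 2.28 kHz.
k=1: 33.3 kHz, 37.86 kHz.
k=2: 68.88 kHz, 73.44 kHz.
k=3: 104.46 kHz, 109.02 kHz.
k=4: 140.04 kHz, 144.6 kHz.
Within [38.56 kHz, 107.64 kHz]: 68.88 kHz, 73.44 kHz, 104.46 kHz.

68.88 kHz, 73.44 kHz, 104.46 kHz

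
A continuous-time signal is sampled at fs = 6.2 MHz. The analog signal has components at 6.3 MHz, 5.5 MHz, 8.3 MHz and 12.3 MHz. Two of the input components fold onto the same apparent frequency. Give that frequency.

fs/2 = 3.1 MHz.
6.3 MHz mod fs = 0.1 MHz.
0.1 MHz ≤ fs/2 = 3.1 MHz, appears at 0.1 MHz.
5.5 MHz > fs/2 = 3.1 MHz, folds to fs − 5.5 MHz = 0.7 MHz.
8.3 MHz mod fs = 2.1 MHz.
2.1 MHz ≤ fs/2 = 3.1 MHz, appears at 2.1 MHz.
12.3 MHz mod fs = 6.1 MHz.
6.1 MHz > fs/2 = 3.1 MHz, folds to fs − 6.1 MHz = 0.1 MHz.
6.3 MHz and 12.3 MHz both map to 0.1 MHz.

0.1 MHz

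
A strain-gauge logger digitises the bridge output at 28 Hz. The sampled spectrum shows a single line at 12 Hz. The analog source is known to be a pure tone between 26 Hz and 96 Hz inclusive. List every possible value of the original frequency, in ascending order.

40 Hz, 44 Hz, 68 Hz, 72 Hz, 96 Hz

Frequencies that alias to 12 Hz are k·fs ± 12 Hz for integer k ≥ 0.
k=0: 12 Hz.
k=1: 16 Hz, 40 Hz.
k=2: 44 Hz, 68 Hz.
k=3: 72 Hz, 96 Hz.
k=4: 100 Hz, 124 Hz.
Within [26 Hz, 96 Hz]: 40 Hz, 44 Hz, 68 Hz, 72 Hz, 96 Hz.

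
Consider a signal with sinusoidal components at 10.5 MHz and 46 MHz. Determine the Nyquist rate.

92 MHz

Highest-frequency component: 46 MHz.
Nyquist rate = 2 × 46 MHz = 92 MHz.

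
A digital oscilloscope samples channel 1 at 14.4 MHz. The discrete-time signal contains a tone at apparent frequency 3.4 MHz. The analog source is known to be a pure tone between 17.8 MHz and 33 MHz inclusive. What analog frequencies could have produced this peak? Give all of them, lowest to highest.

17.8 MHz, 25.4 MHz, 32.2 MHz

Frequencies that alias to 3.4 MHz are k·fs ± 3.4 MHz for integer k ≥ 0.
k=0: 3.4 MHz.
k=1: 11 MHz, 17.8 MHz.
k=2: 25.4 MHz, 32.2 MHz.
k=3: 39.8 MHz, 46.6 MHz.
Within [17.8 MHz, 33 MHz]: 17.8 MHz, 25.4 MHz, 32.2 MHz.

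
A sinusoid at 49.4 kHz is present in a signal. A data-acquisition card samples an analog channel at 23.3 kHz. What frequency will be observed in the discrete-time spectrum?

2.8 kHz

49.4 kHz mod fs = 2.8 kHz.
2.8 kHz ≤ fs/2 = 11.65 kHz, appears at 2.8 kHz.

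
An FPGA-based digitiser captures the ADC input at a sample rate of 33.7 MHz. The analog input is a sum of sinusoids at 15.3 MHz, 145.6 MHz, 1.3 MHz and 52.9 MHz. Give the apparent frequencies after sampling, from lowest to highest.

1.3 MHz, 10.8 MHz, 14.5 MHz, 15.3 MHz

fs/2 = 16.85 MHz.
15.3 MHz ≤ fs/2 = 16.85 MHz, passes unchanged.
145.6 MHz mod fs = 10.8 MHz.
10.8 MHz ≤ fs/2 = 16.85 MHz, appears at 10.8 MHz.
1.3 MHz ≤ fs/2 = 16.85 MHz, passes unchanged.
52.9 MHz mod fs = 19.2 MHz.
19.2 MHz > fs/2 = 16.85 MHz, folds to fs − 19.2 MHz = 14.5 MHz.
Distinct values: {1.3 MHz, 10.8 MHz, 14.5 MHz, 15.3 MHz}.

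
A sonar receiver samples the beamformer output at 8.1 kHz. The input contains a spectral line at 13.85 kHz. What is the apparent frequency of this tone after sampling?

13.85 kHz mod fs = 5.75 kHz.
5.75 kHz > fs/2 = 4.05 kHz, folds to fs − 5.75 kHz = 2.35 kHz.

2.35 kHz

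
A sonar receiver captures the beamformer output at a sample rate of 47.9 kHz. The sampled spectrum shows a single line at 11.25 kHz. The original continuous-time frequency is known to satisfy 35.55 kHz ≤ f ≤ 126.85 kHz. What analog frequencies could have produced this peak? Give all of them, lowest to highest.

Frequencies that alias to 11.25 kHz are k·fs ± 11.25 kHz for integer k ≥ 0.
k=0: 11.25 kHz.
k=1: 36.65 kHz, 59.15 kHz.
k=2: 84.55 kHz, 107.05 kHz.
k=3: 132.45 kHz, 154.95 kHz.
Within [35.55 kHz, 126.85 kHz]: 36.65 kHz, 59.15 kHz, 84.55 kHz, 107.05 kHz.

36.65 kHz, 59.15 kHz, 84.55 kHz, 107.05 kHz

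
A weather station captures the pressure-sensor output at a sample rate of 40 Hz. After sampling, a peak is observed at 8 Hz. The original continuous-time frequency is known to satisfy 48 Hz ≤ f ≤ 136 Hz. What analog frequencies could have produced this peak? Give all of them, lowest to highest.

48 Hz, 72 Hz, 88 Hz, 112 Hz, 128 Hz

Frequencies that alias to 8 Hz are k·fs ± 8 Hz for integer k ≥ 0.
k=0: 8 Hz.
k=1: 32 Hz, 48 Hz.
k=2: 72 Hz, 88 Hz.
k=3: 112 Hz, 128 Hz.
k=4: 152 Hz, 168 Hz.
Within [48 Hz, 136 Hz]: 48 Hz, 72 Hz, 88 Hz, 112 Hz, 128 Hz.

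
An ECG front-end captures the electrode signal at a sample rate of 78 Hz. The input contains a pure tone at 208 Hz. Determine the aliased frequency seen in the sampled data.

26 Hz

208 Hz mod fs = 52 Hz.
52 Hz > fs/2 = 39 Hz, folds to fs − 52 Hz = 26 Hz.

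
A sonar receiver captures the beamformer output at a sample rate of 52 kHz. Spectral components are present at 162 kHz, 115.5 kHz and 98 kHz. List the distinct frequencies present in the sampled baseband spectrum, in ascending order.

fs/2 = 26 kHz.
162 kHz mod fs = 6 kHz.
6 kHz ≤ fs/2 = 26 kHz, appears at 6 kHz.
115.5 kHz mod fs = 11.5 kHz.
11.5 kHz ≤ fs/2 = 26 kHz, appears at 11.5 kHz.
98 kHz mod fs = 46 kHz.
46 kHz > fs/2 = 26 kHz, folds to fs − 46 kHz = 6 kHz.
Distinct values: {6 kHz, 11.5 kHz}.

6 kHz, 11.5 kHz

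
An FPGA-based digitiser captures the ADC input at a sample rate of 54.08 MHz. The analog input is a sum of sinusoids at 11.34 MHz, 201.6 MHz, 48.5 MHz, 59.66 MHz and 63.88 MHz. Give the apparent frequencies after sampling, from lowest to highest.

5.58 MHz, 9.8 MHz, 11.34 MHz, 14.72 MHz

fs/2 = 27.04 MHz.
11.34 MHz ≤ fs/2 = 27.04 MHz, passes unchanged.
201.6 MHz mod fs = 39.36 MHz.
39.36 MHz > fs/2 = 27.04 MHz, folds to fs − 39.36 MHz = 14.72 MHz.
48.5 MHz > fs/2 = 27.04 MHz, folds to fs − 48.5 MHz = 5.58 MHz.
59.66 MHz mod fs = 5.58 MHz.
5.58 MHz ≤ fs/2 = 27.04 MHz, appears at 5.58 MHz.
63.88 MHz mod fs = 9.8 MHz.
9.8 MHz ≤ fs/2 = 27.04 MHz, appears at 9.8 MHz.
Distinct values: {5.58 MHz, 9.8 MHz, 11.34 MHz, 14.72 MHz}.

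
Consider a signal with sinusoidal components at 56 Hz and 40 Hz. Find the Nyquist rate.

112 Hz

Highest-frequency component: 56 Hz.
Nyquist rate = 2 × 56 Hz = 112 Hz.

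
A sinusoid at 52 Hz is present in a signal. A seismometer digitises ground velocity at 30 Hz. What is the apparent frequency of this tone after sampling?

52 Hz mod fs = 22 Hz.
22 Hz > fs/2 = 15 Hz, folds to fs − 22 Hz = 8 Hz.

8 Hz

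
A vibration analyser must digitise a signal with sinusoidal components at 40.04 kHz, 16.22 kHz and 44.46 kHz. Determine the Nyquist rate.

Highest-frequency component: 44.46 kHz.
Nyquist rate = 2 × 44.46 kHz = 88.92 kHz.

88.92 kHz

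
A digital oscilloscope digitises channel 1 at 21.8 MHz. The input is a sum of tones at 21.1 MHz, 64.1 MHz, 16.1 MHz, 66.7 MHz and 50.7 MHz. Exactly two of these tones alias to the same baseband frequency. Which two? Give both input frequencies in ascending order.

fs/2 = 10.9 MHz.
21.1 MHz > fs/2 = 10.9 MHz, folds to fs − 21.1 MHz = 0.7 MHz.
64.1 MHz mod fs = 20.5 MHz.
20.5 MHz > fs/2 = 10.9 MHz, folds to fs − 20.5 MHz = 1.3 MHz.
16.1 MHz > fs/2 = 10.9 MHz, folds to fs − 16.1 MHz = 5.7 MHz.
66.7 MHz mod fs = 1.3 MHz.
1.3 MHz ≤ fs/2 = 10.9 MHz, appears at 1.3 MHz.
50.7 MHz mod fs = 7.1 MHz.
7.1 MHz ≤ fs/2 = 10.9 MHz, appears at 7.1 MHz.
64.1 MHz and 66.7 MHz both map to 1.3 MHz.

64.1 MHz, 66.7 MHz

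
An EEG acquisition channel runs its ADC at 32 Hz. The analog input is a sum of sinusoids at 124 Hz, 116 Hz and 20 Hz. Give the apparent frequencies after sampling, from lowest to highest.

fs/2 = 16 Hz.
124 Hz mod fs = 28 Hz.
28 Hz > fs/2 = 16 Hz, folds to fs − 28 Hz = 4 Hz.
116 Hz mod fs = 20 Hz.
20 Hz > fs/2 = 16 Hz, folds to fs − 20 Hz = 12 Hz.
20 Hz > fs/2 = 16 Hz, folds to fs − 20 Hz = 12 Hz.
Distinct values: {4 Hz, 12 Hz}.

4 Hz, 12 Hz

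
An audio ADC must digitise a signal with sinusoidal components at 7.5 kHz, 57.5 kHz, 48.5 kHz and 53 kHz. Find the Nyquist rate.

115 kHz

Highest-frequency component: 57.5 kHz.
Nyquist rate = 2 × 57.5 kHz = 115 kHz.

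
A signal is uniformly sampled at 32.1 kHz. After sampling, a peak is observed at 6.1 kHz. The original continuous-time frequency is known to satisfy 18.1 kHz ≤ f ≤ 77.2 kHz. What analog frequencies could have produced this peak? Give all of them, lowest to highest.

Frequencies that alias to 6.1 kHz are k·fs ± 6.1 kHz for integer k ≥ 0.
k=0: 6.1 kHz.
k=1: 26 kHz, 38.2 kHz.
k=2: 58.1 kHz, 70.3 kHz.
k=3: 90.2 kHz, 102.4 kHz.
Within [18.1 kHz, 77.2 kHz]: 26 kHz, 38.2 kHz, 58.1 kHz, 70.3 kHz.

26 kHz, 38.2 kHz, 58.1 kHz, 70.3 kHz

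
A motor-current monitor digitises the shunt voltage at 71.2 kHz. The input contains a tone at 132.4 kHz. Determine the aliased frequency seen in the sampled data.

10 kHz

132.4 kHz mod fs = 61.2 kHz.
61.2 kHz > fs/2 = 35.6 kHz, folds to fs − 61.2 kHz = 10 kHz.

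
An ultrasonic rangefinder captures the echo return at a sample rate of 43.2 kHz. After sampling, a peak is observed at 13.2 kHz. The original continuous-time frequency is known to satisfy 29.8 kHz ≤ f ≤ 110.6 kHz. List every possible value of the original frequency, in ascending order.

Frequencies that alias to 13.2 kHz are k·fs ± 13.2 kHz for integer k ≥ 0.
k=0: 13.2 kHz.
k=1: 30 kHz, 56.4 kHz.
k=2: 73.2 kHz, 99.6 kHz.
k=3: 116.4 kHz, 142.8 kHz.
Within [29.8 kHz, 110.6 kHz]: 30 kHz, 56.4 kHz, 73.2 kHz, 99.6 kHz.

30 kHz, 56.4 kHz, 73.2 kHz, 99.6 kHz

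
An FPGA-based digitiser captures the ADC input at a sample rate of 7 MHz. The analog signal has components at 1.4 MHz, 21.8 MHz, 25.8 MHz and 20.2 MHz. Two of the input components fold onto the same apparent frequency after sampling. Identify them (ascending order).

20.2 MHz, 21.8 MHz

fs/2 = 3.5 MHz.
1.4 MHz ≤ fs/2 = 3.5 MHz, passes unchanged.
21.8 MHz mod fs = 0.8 MHz.
0.8 MHz ≤ fs/2 = 3.5 MHz, appears at 0.8 MHz.
25.8 MHz mod fs = 4.8 MHz.
4.8 MHz > fs/2 = 3.5 MHz, folds to fs − 4.8 MHz = 2.2 MHz.
20.2 MHz mod fs = 6.2 MHz.
6.2 MHz > fs/2 = 3.5 MHz, folds to fs − 6.2 MHz = 0.8 MHz.
20.2 MHz and 21.8 MHz both map to 0.8 MHz.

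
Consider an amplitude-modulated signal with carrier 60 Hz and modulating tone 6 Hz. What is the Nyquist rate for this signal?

132 Hz

AM sidebands sit at fc ± fm = 54 Hz and 66 Hz.
Highest-frequency component: 66 Hz.
Nyquist rate = 2 × 66 Hz = 132 Hz.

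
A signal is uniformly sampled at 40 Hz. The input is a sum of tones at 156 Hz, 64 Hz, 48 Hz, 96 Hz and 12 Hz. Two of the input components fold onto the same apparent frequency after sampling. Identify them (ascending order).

fs/2 = 20 Hz.
156 Hz mod fs = 36 Hz.
36 Hz > fs/2 = 20 Hz, folds to fs − 36 Hz = 4 Hz.
64 Hz mod fs = 24 Hz.
24 Hz > fs/2 = 20 Hz, folds to fs − 24 Hz = 16 Hz.
48 Hz mod fs = 8 Hz.
8 Hz ≤ fs/2 = 20 Hz, appears at 8 Hz.
96 Hz mod fs = 16 Hz.
16 Hz ≤ fs/2 = 20 Hz, appears at 16 Hz.
12 Hz ≤ fs/2 = 20 Hz, passes unchanged.
64 Hz and 96 Hz both map to 16 Hz.

64 Hz, 96 Hz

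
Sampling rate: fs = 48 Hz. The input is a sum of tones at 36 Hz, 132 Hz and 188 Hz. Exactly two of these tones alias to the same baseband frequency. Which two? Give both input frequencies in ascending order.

36 Hz, 132 Hz

fs/2 = 24 Hz.
36 Hz > fs/2 = 24 Hz, folds to fs − 36 Hz = 12 Hz.
132 Hz mod fs = 36 Hz.
36 Hz > fs/2 = 24 Hz, folds to fs − 36 Hz = 12 Hz.
188 Hz mod fs = 44 Hz.
44 Hz > fs/2 = 24 Hz, folds to fs − 44 Hz = 4 Hz.
36 Hz and 132 Hz both map to 12 Hz.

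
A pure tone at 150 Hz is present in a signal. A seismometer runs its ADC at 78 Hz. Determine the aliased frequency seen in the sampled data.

150 Hz mod fs = 72 Hz.
72 Hz > fs/2 = 39 Hz, folds to fs − 72 Hz = 6 Hz.

6 Hz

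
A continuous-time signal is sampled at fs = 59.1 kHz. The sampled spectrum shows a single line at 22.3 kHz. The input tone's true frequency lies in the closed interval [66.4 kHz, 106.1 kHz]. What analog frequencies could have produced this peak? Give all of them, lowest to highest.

81.4 kHz, 95.9 kHz

Frequencies that alias to 22.3 kHz are k·fs ± 22.3 kHz for integer k ≥ 0.
k=0: 22.3 kHz.
k=1: 36.8 kHz, 81.4 kHz.
k=2: 95.9 kHz, 140.5 kHz.
k=3: 155 kHz, 199.6 kHz.
Within [66.4 kHz, 106.1 kHz]: 81.4 kHz, 95.9 kHz.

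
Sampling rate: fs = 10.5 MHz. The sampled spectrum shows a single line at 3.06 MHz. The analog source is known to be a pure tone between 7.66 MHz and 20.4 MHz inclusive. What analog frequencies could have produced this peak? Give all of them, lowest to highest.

13.56 MHz, 17.94 MHz

Frequencies that alias to 3.06 MHz are k·fs ± 3.06 MHz for integer k ≥ 0.
k=0: 3.06 MHz.
k=1: 7.44 MHz, 13.56 MHz.
k=2: 17.94 MHz, 24.06 MHz.
k=3: 28.44 MHz, 34.56 MHz.
Within [7.66 MHz, 20.4 MHz]: 13.56 MHz, 17.94 MHz.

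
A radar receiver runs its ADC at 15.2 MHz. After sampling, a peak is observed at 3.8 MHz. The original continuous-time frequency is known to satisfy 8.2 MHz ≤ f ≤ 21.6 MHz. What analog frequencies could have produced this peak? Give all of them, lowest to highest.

11.4 MHz, 19 MHz

Frequencies that alias to 3.8 MHz are k·fs ± 3.8 MHz for integer k ≥ 0.
k=0: 3.8 MHz.
k=1: 11.4 MHz, 19 MHz.
k=2: 26.6 MHz, 34.2 MHz.
Within [8.2 MHz, 21.6 MHz]: 11.4 MHz, 19 MHz.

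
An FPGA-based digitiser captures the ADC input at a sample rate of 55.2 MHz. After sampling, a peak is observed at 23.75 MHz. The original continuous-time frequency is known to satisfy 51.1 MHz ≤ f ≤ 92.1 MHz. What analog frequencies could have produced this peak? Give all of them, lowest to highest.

Frequencies that alias to 23.75 MHz are k·fs ± 23.75 MHz for integer k ≥ 0.
k=0: 23.75 MHz.
k=1: 31.45 MHz, 78.95 MHz.
k=2: 86.65 MHz, 134.15 MHz.
k=3: 141.85 MHz, 189.35 MHz.
Within [51.1 MHz, 92.1 MHz]: 78.95 MHz, 86.65 MHz.

78.95 MHz, 86.65 MHz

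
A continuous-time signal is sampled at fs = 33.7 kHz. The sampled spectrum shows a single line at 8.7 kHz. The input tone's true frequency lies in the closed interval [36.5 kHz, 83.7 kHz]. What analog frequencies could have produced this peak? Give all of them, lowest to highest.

Frequencies that alias to 8.7 kHz are k·fs ± 8.7 kHz for integer k ≥ 0.
k=0: 8.7 kHz.
k=1: 25 kHz, 42.4 kHz.
k=2: 58.7 kHz, 76.1 kHz.
k=3: 92.4 kHz, 109.8 kHz.
Within [36.5 kHz, 83.7 kHz]: 42.4 kHz, 58.7 kHz, 76.1 kHz.

42.4 kHz, 58.7 kHz, 76.1 kHz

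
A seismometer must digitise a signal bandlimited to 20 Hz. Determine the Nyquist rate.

40 Hz

Nyquist rate = 2 × 20 Hz = 40 Hz.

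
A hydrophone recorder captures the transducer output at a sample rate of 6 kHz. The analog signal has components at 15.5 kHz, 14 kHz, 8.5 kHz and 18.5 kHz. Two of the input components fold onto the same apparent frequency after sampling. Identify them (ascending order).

8.5 kHz, 15.5 kHz

fs/2 = 3 kHz.
15.5 kHz mod fs = 3.5 kHz.
3.5 kHz > fs/2 = 3 kHz, folds to fs − 3.5 kHz = 2.5 kHz.
14 kHz mod fs = 2 kHz.
2 kHz ≤ fs/2 = 3 kHz, appears at 2 kHz.
8.5 kHz mod fs = 2.5 kHz.
2.5 kHz ≤ fs/2 = 3 kHz, appears at 2.5 kHz.
18.5 kHz mod fs = 0.5 kHz.
0.5 kHz ≤ fs/2 = 3 kHz, appears at 0.5 kHz.
8.5 kHz and 15.5 kHz both map to 2.5 kHz.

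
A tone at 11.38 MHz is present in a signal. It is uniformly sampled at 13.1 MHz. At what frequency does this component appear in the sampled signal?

11.38 MHz > fs/2 = 6.55 MHz, folds to fs − 11.38 MHz = 1.72 MHz.

1.72 MHz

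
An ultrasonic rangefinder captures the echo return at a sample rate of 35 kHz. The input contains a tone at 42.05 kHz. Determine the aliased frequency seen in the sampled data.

42.05 kHz mod fs = 7.05 kHz.
7.05 kHz ≤ fs/2 = 17.5 kHz, appears at 7.05 kHz.

7.05 kHz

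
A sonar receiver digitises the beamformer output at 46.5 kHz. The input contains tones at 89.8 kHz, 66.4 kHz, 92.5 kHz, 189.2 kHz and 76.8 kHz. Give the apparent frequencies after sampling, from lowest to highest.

0.5 kHz, 3.2 kHz, 16.2 kHz, 19.9 kHz

fs/2 = 23.25 kHz.
89.8 kHz mod fs = 43.3 kHz.
43.3 kHz > fs/2 = 23.25 kHz, folds to fs − 43.3 kHz = 3.2 kHz.
66.4 kHz mod fs = 19.9 kHz.
19.9 kHz ≤ fs/2 = 23.25 kHz, appears at 19.9 kHz.
92.5 kHz mod fs = 46 kHz.
46 kHz > fs/2 = 23.25 kHz, folds to fs − 46 kHz = 0.5 kHz.
189.2 kHz mod fs = 3.2 kHz.
3.2 kHz ≤ fs/2 = 23.25 kHz, appears at 3.2 kHz.
76.8 kHz mod fs = 30.3 kHz.
30.3 kHz > fs/2 = 23.25 kHz, folds to fs − 30.3 kHz = 16.2 kHz.
Distinct values: {0.5 kHz, 3.2 kHz, 16.2 kHz, 19.9 kHz}.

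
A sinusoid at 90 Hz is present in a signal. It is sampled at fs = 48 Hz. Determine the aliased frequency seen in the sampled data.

6 Hz

90 Hz mod fs = 42 Hz.
42 Hz > fs/2 = 24 Hz, folds to fs − 42 Hz = 6 Hz.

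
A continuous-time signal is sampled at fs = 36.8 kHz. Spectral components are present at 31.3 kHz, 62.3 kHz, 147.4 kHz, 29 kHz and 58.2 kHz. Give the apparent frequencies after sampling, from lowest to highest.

fs/2 = 18.4 kHz.
31.3 kHz > fs/2 = 18.4 kHz, folds to fs − 31.3 kHz = 5.5 kHz.
62.3 kHz mod fs = 25.5 kHz.
25.5 kHz > fs/2 = 18.4 kHz, folds to fs − 25.5 kHz = 11.3 kHz.
147.4 kHz mod fs = 0.2 kHz.
0.2 kHz ≤ fs/2 = 18.4 kHz, appears at 0.2 kHz.
29 kHz > fs/2 = 18.4 kHz, folds to fs − 29 kHz = 7.8 kHz.
58.2 kHz mod fs = 21.4 kHz.
21.4 kHz > fs/2 = 18.4 kHz, folds to fs − 21.4 kHz = 15.4 kHz.
Distinct values: {0.2 kHz, 5.5 kHz, 7.8 kHz, 11.3 kHz, 15.4 kHz}.

0.2 kHz, 5.5 kHz, 7.8 kHz, 11.3 kHz, 15.4 kHz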